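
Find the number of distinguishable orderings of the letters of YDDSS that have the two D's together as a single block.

12

Treat the 2 copies of D as a single block. The multiset to arrange is then {DD, S, S, Y}, 4 items in all.
That gives (4)!/(2!) = 12 arrangements.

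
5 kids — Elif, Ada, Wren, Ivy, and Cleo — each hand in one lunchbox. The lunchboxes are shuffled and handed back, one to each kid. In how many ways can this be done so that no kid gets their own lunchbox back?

Count assignments avoiding every fixed point. For any j of the 5 kids fixed to their own lunchbox, the other 5−j can be arranged in (5−j)! ways.
By inclusion–exclusion this is Σ_{j=0}^{5} (−1)^j C(5,j)·(5−j)!.
Computing: 120 − 120 + 60 − 20 + 5 − 1 = 44.

44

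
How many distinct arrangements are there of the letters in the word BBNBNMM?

The 7 letters of BBNBNMM have repeats: B appearing 3 times, M appearing twice, and N appearing twice.
The number of distinct arrangements is 7!/(3!·2!·2!) = 5040/24 = 210.

210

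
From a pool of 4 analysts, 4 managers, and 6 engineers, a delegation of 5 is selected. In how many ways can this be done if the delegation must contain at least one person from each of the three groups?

1448

With no constraint there are C(14,5) = 2002 possible selections.
Subtract selections that omit an entire group: no analysts → C(10,5) = 252; no managers → C(10,5) = 252; no engineers → C(8,5) = 56.
Add back selections omitting two groups (i.e. drawn from a single group): C(4,5) + C(4,5) + C(6,5) = 6.
By inclusion–exclusion: 2002 − 560 + 6 = 1448.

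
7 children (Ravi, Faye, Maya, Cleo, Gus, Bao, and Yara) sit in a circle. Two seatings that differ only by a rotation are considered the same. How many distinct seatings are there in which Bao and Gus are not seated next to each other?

480

Without the restriction there are (6)! = 720 seatings.
Seatings with Bao beside Gus: treat them as a block with 2 internal orders, giving 2 × (5)! = 240.
Subtracting, 720 − 240 = 480.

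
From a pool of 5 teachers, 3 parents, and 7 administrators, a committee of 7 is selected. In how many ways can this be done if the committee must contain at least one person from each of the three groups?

5516

Unrestricted: C(15,7) = 6435 ways to pick any 7 of the 15.
Subtract selections that omit an entire group: no teachers → C(10,7) = 120; no parents → C(12,7) = 792; no administrators → C(8,7) = 8.
Add back selections omitting two groups (i.e. drawn from a single group): C(5,7) + C(3,7) + C(7,7) = 1.
By inclusion–exclusion: 6435 − 920 + 1 = 5516.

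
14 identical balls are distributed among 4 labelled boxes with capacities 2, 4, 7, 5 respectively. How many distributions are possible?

31

Without the upper bounds there are C(17,3) = 680 ways to split 14 among 4 boxes.
Subtract solutions that violate a single cap (substitute x_i' = x_i − (cap_i+1)): x_1 ≥ 3 gives C(14,3) = 364; x_2 ≥ 5 gives C(12,3) = 220; x_3 ≥ 8 gives C(9,3) = 84; x_4 ≥ 6 gives C(11,3) = 165. Together 833.
Add back pairs where two caps are both exceeded: 84 + 20 + 56 + 4 + 20 + 1 = 185.
Subtract triples: 0 + 1 + 0 + 0 = 1.
By inclusion–exclusion the count is 680 − 833 + 185 − 1 = 31.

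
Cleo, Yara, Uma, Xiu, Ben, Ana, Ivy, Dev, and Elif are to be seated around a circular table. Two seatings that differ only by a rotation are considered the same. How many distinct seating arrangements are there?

40320

Seat Cleo anywhere (absorbing the rotational symmetry), then permute the other 8: (8)! = 40320.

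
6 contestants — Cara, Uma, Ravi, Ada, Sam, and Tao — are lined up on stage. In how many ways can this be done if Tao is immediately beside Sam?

Place the 4 others and the Tao-Sam pair as 5 objects in a line; the pair has 2 internal arrangements.
That gives 2 × 5! = 2 × 120 = 240.

240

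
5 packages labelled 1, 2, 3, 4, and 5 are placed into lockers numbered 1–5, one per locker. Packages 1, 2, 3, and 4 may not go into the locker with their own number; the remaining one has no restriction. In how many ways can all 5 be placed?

53

Let Aᵢ (for 1 ≤ i ≤ 4) be the placements that put package i in its forbidden locker. Any j of these fix j positions, leaving (5−j)! ways to fill the rest, and there are C(4,j) ways to pick which j.
By inclusion–exclusion, the number of valid placements is Σ_{j=0}^{4} (−1)^j C(4,j)·(5−j)!.
Computing: 120 − 96 + 36 − 8 + 1 = 53.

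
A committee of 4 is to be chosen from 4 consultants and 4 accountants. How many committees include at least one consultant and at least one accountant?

With no constraint there are C(8,4) = 70 possible selections.
Subtract selections that omit an entire group: no consultants → C(4,4) = 1; no accountants → C(4,4) = 1.
Both groups omitted at once is impossible, so 70 − 2 = 68.

68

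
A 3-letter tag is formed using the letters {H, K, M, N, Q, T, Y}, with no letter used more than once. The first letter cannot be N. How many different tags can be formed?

The first letter has 7−1 = 6 choices (anything except N).
The remaining 2 letters are filled from the other 6 symbols without repetition: 6 × 5 = 30.
Total: 6 × 30 = 180.

180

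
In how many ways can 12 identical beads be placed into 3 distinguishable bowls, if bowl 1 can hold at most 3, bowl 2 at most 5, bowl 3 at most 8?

Without the upper bounds there are C(14,2) = 91 ways to split 12 among 3 bowls.
Subtract solutions that violate a single cap (substitute x_i' = x_i − (cap_i+1)): x_1 ≥ 4 gives C(10,2) = 45; x_2 ≥ 6 gives C(8,2) = 28; x_3 ≥ 9 gives C(5,2) = 10. Together 83.
Add back pairs where two caps are both exceeded: 6 + 0 + 0 = 6.
By inclusion–exclusion the count is 91 − 83 + 6 = 14.

14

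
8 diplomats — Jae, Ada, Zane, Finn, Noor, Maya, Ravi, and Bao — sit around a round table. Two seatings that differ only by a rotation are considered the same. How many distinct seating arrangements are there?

5040

Seat Jae anywhere (absorbing the rotational symmetry), then permute the other 7: (7)! = 5040.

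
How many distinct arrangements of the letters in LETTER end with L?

30

Fix L in the last position and arrange the remaining 5 letters.
Those 5 letters have E appearing twice and T appearing twice, giving (5)!/(2!·2!) = 30.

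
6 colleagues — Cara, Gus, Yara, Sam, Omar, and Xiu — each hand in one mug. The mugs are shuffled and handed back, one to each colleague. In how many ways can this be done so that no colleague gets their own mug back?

Count assignments avoiding every fixed point. For any j of the 6 colleagues fixed to their own mug, the other 6−j can be arranged in (6−j)! ways.
By inclusion–exclusion this is Σ_{j=0}^{6} (−1)^j C(6,j)·(6−j)!.
Computing: 720 − 720 + 360 − 120 + 30 − 6 + 1 = 265.

265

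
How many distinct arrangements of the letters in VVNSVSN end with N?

60

Fix N in the last position and arrange the remaining 6 letters.
Those 6 letters have S appearing twice and V appearing 3 times, giving (6)!/(3!·2!) = 60.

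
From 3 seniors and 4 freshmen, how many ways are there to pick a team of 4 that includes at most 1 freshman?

Split by how many freshmen are chosen (0 through 1).
Sum: C(4,0)·C(3,4) + C(4,1)·C(3,3) = 0 + 4 = 4.

4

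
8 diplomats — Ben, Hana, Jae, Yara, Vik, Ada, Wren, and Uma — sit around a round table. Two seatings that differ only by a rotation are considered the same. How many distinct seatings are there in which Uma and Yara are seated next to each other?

Treat {Uma, Yara} as one unit (2 internal orders) and seat the resulting 7 units around the table: (6)! circular arrangements.
So 2 × (6)! = 2 × 720 = 1440.

1440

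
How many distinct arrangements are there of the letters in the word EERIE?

The 5 letters of EERIE have repeats: E appearing 3 times.
So there are 5! / (3!) = 20 distinguishable arrangements.

20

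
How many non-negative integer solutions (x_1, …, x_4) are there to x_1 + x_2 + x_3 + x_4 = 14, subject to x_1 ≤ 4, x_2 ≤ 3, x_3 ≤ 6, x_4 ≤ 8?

By stars and bars, unrestricted non-negative solutions to x_1+…+x_4 = 14 number C(14+3,3) = 680.
Subtract solutions that violate a single cap (substitute x_i' = x_i − (cap_i+1)): x_1 ≥ 5 gives C(12,3) = 220; x_2 ≥ 4 gives C(13,3) = 286; x_3 ≥ 7 gives C(10,3) = 120; x_4 ≥ 9 gives C(8,3) = 56. Together 682.
Add back pairs where two caps are both exceeded: 56 + 10 + 1 + 20 + 4 + 0 = 91.
By inclusion–exclusion the count is 680 − 682 + 91 = 89.

89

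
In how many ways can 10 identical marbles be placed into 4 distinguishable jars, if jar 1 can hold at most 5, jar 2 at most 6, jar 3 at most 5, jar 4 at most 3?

114

Without the upper bounds there are C(13,3) = 286 ways to split 10 among 4 jars.
Subtract solutions that violate a single cap (substitute x_i' = x_i − (cap_i+1)): x_1 ≥ 6 gives C(7,3) = 35; x_2 ≥ 7 gives C(6,3) = 20; x_3 ≥ 6 gives C(7,3) = 35; x_4 ≥ 4 gives C(9,3) = 84. Together 174.
Add back pairs where two caps are both exceeded: 0 + 0 + 1 + 0 + 0 + 1 = 2.
By inclusion–exclusion the count is 286 − 174 + 2 = 114.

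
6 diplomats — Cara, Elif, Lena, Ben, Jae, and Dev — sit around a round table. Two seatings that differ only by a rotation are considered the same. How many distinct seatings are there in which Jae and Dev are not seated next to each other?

72

Without the restriction there are (5)! = 120 seatings.
Those with Jae next to Dev: fuse the pair into one unit and seat 5 units around a circle — 2·(4)! = 48.
Subtracting, 120 − 48 = 72.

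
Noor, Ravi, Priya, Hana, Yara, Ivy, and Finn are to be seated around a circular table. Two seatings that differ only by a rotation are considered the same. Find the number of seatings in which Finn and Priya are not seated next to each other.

480

Without the restriction there are (6)! = 720 seatings.
Seatings with Finn beside Priya: treat them as a block with 2 internal orders, giving 2 × (5)! = 240.
Subtracting, 720 − 240 = 480.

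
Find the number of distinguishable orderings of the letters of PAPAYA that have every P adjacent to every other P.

20

Treat the 2 copies of P as a single block. The multiset to arrange is then {PP, A, A, A, Y}, 5 items in all.
That gives (5)!/(3!) = 20 arrangements.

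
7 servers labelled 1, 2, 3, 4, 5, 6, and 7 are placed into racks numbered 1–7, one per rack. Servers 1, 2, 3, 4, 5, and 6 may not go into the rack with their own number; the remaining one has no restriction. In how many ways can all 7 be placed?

Let Aᵢ (for 1 ≤ i ≤ 6) be the placements that put server i in its forbidden rack. Any j of these fix j positions, leaving (7−j)! ways to fill the rest, and there are C(6,j) ways to pick which j.
By inclusion–exclusion, the number of valid placements is Σ_{j=0}^{6} (−1)^j C(6,j)·(7−j)!.
Computing: 5040 − 4320 + 1800 − 480 + 90 − 12 + 1 = 2119.

2119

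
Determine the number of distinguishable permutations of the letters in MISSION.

MISSION has 7 letters with I appearing twice and S appearing twice.
So there are 7! / (2!·2!) = 1260 distinguishable arrangements.

1260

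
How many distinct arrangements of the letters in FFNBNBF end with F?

90

With the last slot taken by F, it remains to arrange the other 6 letters (FNBNBF).
Those 6 letters have B appearing twice, F appearing twice, and N appearing twice, giving (6)!/(2!·2!·2!) = 90.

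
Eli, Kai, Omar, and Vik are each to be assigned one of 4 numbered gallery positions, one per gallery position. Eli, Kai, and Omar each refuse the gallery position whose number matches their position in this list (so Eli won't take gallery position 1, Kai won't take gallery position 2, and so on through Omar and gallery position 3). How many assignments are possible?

11

Let Aᵢ (for i ∈ {1, 2, 3}) be the placements that put person i in their forbidden gallery position. Any j of these fix j positions, leaving (4−j)! ways to fill the rest, and there are C(3,j) ways to pick which j.
By inclusion–exclusion, the number of valid placements is Σ_{j=0}^{3} (−1)^j C(3,j)·(4−j)!.
Computing: 24 − 18 + 6 − 1 = 11.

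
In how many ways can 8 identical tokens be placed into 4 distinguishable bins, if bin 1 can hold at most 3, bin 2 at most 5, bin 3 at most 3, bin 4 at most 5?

By stars and bars, unrestricted non-negative solutions to x_1+…+x_4 = 8 number C(8+3,3) = 165.
Subtract solutions that violate a single cap (substitute x_i' = x_i − (cap_i+1)): x_1 ≥ 4 gives C(7,3) = 35; x_2 ≥ 6 gives C(5,3) = 10; x_3 ≥ 4 gives C(7,3) = 35; x_4 ≥ 6 gives C(5,3) = 10. Together 90.
Add back pairs where two caps are both exceeded: 0 + 1 + 0 + 0 + 0 + 0 = 1.
By inclusion–exclusion the count is 165 − 90 + 1 = 76.

76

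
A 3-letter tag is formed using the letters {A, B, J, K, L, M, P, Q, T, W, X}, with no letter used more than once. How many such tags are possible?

990

Choose and order 3 of the 11 symbols: the first letter has 11 options, the next 10, then 9.
That product is 11 × 10 × 9 = 990.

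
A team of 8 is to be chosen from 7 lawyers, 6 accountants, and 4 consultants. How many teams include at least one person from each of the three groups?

22813

With no constraint there are C(17,8) = 24310 possible selections.
Subtract selections that omit an entire group: no lawyers → C(10,8) = 45; no accountants → C(11,8) = 165; no consultants → C(13,8) = 1287.
Add back selections omitting two groups (i.e. drawn from a single group): C(7,8) + C(6,8) + C(4,8) = 0.
By inclusion–exclusion: 24310 − 1497 + 0 = 22813.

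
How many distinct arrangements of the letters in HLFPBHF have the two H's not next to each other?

900

There are 7!/(2!·2!) = 1260 arrangements of HLFPBHF in total.
Arrangements with the H's together: treat HH as one letter, giving (6)!/(2!) = 360.
Hence 1260 − 360 = 900.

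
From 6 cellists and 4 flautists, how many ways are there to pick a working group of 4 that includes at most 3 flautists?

Split by how many flautists are chosen (0 through 3).
Sum: C(4,0)·C(6,4) + C(4,1)·C(6,3) + C(4,2)·C(6,2) + C(4,3)·C(6,1) = 15 + 80 + 90 + 24 = 209.

209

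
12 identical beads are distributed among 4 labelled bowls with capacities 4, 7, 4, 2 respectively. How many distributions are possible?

Ignoring the caps, the number of non-negative solutions to x_1+…+x_4 = 12 is C(15,3) = 455.
Subtract solutions that violate a single cap (substitute x_i' = x_i − (cap_i+1)): x_1 ≥ 5 gives C(10,3) = 120; x_2 ≥ 8 gives C(7,3) = 35; x_3 ≥ 5 gives C(10,3) = 120; x_4 ≥ 3 gives C(12,3) = 220. Together 495.
Add back pairs where two caps are both exceeded: 0 + 10 + 35 + 0 + 4 + 35 = 84.
By inclusion–exclusion the count is 455 − 495 + 84 = 44.

44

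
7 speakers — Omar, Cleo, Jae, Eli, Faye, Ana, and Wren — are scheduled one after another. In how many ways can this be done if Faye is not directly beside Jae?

3600

Of the 7! = 5040 arrangements, those with Faye and Jae adjacent number 2 × 6! = 1440 (treat the pair as a block with 2 internal orders).
Complementary counting: 5040 − 1440 = 3600.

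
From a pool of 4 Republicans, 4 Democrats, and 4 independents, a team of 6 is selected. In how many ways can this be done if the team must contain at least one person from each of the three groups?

Unrestricted: C(12,6) = 924 ways to pick any 6 of the 12.
Subtract selections that omit an entire group: no Republicans → C(8,6) = 28; no Democrats → C(8,6) = 28; no independents → C(8,6) = 28.
Add back selections omitting two groups (i.e. drawn from a single group): C(4,6) + C(4,6) + C(4,6) = 0.
By inclusion–exclusion: 924 − 84 + 0 = 840.

840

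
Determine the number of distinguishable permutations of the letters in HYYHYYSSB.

HYYHYYSSB has 9 letters with H appearing twice, S appearing twice, and Y appearing 4 times.
Dividing 9! = 362880 by 4!·2!·2! = 96 for the repeated letters gives 3780.

3780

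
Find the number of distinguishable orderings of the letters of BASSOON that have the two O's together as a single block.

360

Treat the 2 copies of O as a single block. The multiset to arrange is then {OO, A, B, N, S, S}, 6 items in all.
That gives (6)!/(2!) = 360 arrangements.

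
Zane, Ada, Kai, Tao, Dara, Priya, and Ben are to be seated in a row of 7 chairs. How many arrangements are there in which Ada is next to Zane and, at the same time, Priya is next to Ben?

480

Treat {Ada,Zane} as one block (2 orders) and {Priya,Ben} as another (2 orders).
That leaves 5 units to arrange: 2 × 2 × 5! = 4 × 120 = 480.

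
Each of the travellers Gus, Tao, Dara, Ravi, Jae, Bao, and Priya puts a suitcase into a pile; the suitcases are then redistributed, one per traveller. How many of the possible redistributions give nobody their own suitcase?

Let Aᵢ be the assignments in which traveller i gets their own suitcase. We want the size of the complement of A₁∪…∪A_7.
By inclusion–exclusion this is Σ_{j=0}^{7} (−1)^j C(7,j)·(7−j)!.
Computing: 5040 − 5040 + 2520 − 840 + 210 − 42 + 7 − 1 = 1854.

1854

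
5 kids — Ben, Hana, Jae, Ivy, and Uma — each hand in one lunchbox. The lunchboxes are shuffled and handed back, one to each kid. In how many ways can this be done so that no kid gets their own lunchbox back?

This is the derangement count D_5: permutations of 5 items with no fixed point.
By inclusion–exclusion this is Σ_{j=0}^{5} (−1)^j C(5,j)·(5−j)!.
Computing: 120 − 120 + 60 − 20 + 5 − 1 = 44.

44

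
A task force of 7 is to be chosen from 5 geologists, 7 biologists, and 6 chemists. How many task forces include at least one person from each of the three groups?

28987

Total 7-person selections from all 18: C(18,7) = 31824.
Subtract selections that omit an entire group: no geologists → C(13,7) = 1716; no biologists → C(11,7) = 330; no chemists → C(12,7) = 792.
Add back selections omitting two groups (i.e. drawn from a single group): C(5,7) + C(7,7) + C(6,7) = 1.
By inclusion–exclusion: 31824 − 2838 + 1 = 28987.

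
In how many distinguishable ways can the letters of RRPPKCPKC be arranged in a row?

7560

RRPPKCPKC has 9 letters with C appearing twice, K appearing twice, P appearing 3 times, and R appearing twice.
The number of distinct arrangements is 9!/(3!·2!·2!·2!) = 362880/48 = 7560.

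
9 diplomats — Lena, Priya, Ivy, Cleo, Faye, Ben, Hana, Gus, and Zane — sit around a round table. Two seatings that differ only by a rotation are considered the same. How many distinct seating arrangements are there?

40320

Seat Lena anywhere (absorbing the rotational symmetry), then permute the other 8: (8)! = 40320.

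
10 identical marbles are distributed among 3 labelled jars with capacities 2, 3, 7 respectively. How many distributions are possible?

6

Ignoring the caps, the number of non-negative solutions to x_1+…+x_3 = 10 is C(12,2) = 66.
Subtract solutions that violate a single cap (substitute x_i' = x_i − (cap_i+1)): x_1 ≥ 3 gives C(9,2) = 36; x_2 ≥ 4 gives C(8,2) = 28; x_3 ≥ 8 gives C(4,2) = 6. Together 70.
Add back pairs where two caps are both exceeded: 10 + 0 + 0 = 10.
By inclusion–exclusion the count is 66 − 70 + 10 = 6.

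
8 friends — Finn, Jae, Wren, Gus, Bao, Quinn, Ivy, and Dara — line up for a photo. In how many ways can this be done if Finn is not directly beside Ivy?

There are 8! = 40320 arrangements in all. If Finn and Ivy are adjacent, merging them into one block gives 2·(7)! = 10080 arrangements.
Complementary counting: 40320 − 10080 = 30240.

30240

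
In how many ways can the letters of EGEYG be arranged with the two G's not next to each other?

18

Total arrangements of EGEYG: 5!/(2!·2!) = 30.
Arrangements with the G's together: treat GG as one letter, giving (4)!/(2!) = 12.
Subtracting, 30 − 12 = 18 arrangements keep the G's apart.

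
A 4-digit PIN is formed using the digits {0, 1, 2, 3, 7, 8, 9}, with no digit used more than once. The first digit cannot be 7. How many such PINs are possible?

The first digit has 7−1 = 6 choices (anything except 7).
The remaining 3 digits are filled from the other 6 symbols without repetition: 6 × 5 × 4 = 120.
Total: 6 × 120 = 720.

720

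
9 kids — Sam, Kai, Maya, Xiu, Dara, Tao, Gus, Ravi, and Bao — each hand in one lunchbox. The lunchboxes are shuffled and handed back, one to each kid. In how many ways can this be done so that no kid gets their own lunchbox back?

This is the derangement count D_9: permutations of 9 items with no fixed point.
By inclusion–exclusion this is Σ_{j=0}^{9} (−1)^j C(9,j)·(9−j)!.
Computing: 362880 − 362880 + 181440 − 60480 + 15120 − 3024 + 504 − 72 + 9 − 1 = 133496.

133496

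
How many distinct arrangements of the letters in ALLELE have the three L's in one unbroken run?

Treat the 3 copies of L as a single block. The multiset to arrange is then {LLL, A, E, E}, 4 items in all.
That gives (4)!/(2!) = 12 arrangements.

12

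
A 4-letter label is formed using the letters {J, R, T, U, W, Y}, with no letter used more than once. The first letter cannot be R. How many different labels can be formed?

300

The first letter has 6−1 = 5 choices (anything except R).
The remaining 3 letters are filled from the other 5 symbols without repetition: 5 × 4 × 3 = 60.
Total: 5 × 60 = 300.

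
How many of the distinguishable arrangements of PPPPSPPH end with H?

7

With the last slot taken by H, it remains to arrange the other 7 letters (PPPPSPP).
Those 7 letters have P appearing 6 times, giving (7)!/(6!) = 7.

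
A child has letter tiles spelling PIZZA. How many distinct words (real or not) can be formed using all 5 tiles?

60

PIZZA has 5 letters with Z appearing twice.
So there are 5! / (2!) = 60 distinguishable arrangements.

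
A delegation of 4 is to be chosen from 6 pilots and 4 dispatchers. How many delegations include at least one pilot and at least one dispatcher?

Unrestricted: C(10,4) = 210 ways to pick any 4 of the 10.
Selections missing a whole group: no pilots → C(4,4) = 1; no dispatchers → C(6,4) = 15.
Both groups omitted at once is impossible, so 210 − 16 = 194.

194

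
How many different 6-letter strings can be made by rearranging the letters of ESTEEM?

120

Letter multiplicities in ESTEEM: E×3, M×1, S×1, T×1.
The number of distinct arrangements is 6!/(3!) = 720/6 = 120.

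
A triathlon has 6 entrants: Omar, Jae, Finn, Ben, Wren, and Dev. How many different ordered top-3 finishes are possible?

This is an ordered selection of 3 from 6: P(6,3).
That gives 6 × 5 × 4 = 120.

120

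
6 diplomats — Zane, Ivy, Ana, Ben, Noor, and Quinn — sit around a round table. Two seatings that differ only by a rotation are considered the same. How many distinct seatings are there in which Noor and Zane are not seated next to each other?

Without the restriction there are (5)! = 120 seatings.
Those with Noor next to Zane: fuse the pair into one unit and seat 5 units around a circle — 2·(4)! = 48.
Subtracting, 120 − 48 = 72.

72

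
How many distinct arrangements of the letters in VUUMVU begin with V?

20

With the first slot taken by V, it remains to arrange the other 5 letters (UUMVU).
Those 5 letters have U appearing 3 times, giving (5)!/(3!) = 20.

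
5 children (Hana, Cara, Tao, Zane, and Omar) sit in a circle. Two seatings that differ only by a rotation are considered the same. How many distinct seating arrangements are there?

Seat Hana anywhere (absorbing the rotational symmetry), then permute the other 4: (4)! = 24.

24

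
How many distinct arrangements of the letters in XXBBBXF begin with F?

With the first slot taken by F, it remains to arrange the other 6 letters (XXBBBX).
Those 6 letters have B appearing 3 times and X appearing 3 times, giving (6)!/(3!·3!) = 20.

20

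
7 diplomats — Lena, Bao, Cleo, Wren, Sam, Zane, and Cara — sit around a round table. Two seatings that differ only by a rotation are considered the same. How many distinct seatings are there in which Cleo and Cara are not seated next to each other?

Without the restriction there are (6)! = 720 seatings.
Seatings with Cleo beside Cara: treat them as a block with 2 internal orders, giving 2 × (5)! = 240.
Subtracting, 720 − 240 = 480.

480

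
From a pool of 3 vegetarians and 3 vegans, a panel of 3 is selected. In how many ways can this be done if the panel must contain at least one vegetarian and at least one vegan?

With no constraint there are C(6,3) = 20 possible selections.
Subtract selections that omit an entire group: no vegetarians → C(3,3) = 1; no vegans → C(3,3) = 1.
Both groups omitted at once is impossible, so 20 − 2 = 18.

18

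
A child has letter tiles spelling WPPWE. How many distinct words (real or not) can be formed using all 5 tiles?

30

WPPWE has 5 letters with P appearing twice and W appearing twice.
Dividing 5! = 120 by 2!·2! = 4 for the repeated letters gives 30.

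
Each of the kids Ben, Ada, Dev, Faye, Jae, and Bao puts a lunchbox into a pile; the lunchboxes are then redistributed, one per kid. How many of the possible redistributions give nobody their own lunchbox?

265

Let Aᵢ be the assignments in which kid i gets their own lunchbox. We want the size of the complement of A₁∪…∪A_6.
By inclusion–exclusion this is Σ_{j=0}^{6} (−1)^j C(6,j)·(6−j)!.
Computing: 720 − 720 + 360 − 120 + 30 − 6 + 1 = 265.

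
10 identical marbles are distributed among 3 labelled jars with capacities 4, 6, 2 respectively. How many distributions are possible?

Ignoring the caps, the number of non-negative solutions to x_1+…+x_3 = 10 is C(12,2) = 66.
Subtract solutions that violate a single cap (substitute x_i' = x_i − (cap_i+1)): x_1 ≥ 5 gives C(7,2) = 21; x_2 ≥ 7 gives C(5,2) = 10; x_3 ≥ 3 gives C(9,2) = 36. Together 67.
Add back pairs where two caps are both exceeded: 0 + 6 + 1 = 7.
By inclusion–exclusion the count is 66 − 67 + 7 = 6.

6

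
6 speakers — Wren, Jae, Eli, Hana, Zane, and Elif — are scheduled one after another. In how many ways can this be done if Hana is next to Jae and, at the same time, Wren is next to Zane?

96

Treat {Hana,Jae} as one block (2 orders) and {Wren,Zane} as another (2 orders).
That leaves 4 units to arrange: 2 × 2 × 4! = 4 × 24 = 96.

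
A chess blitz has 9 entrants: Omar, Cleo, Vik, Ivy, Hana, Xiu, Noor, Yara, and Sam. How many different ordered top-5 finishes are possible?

There are 9 choices for 1st place, 8 for 2nd, and so on down to 5 for position 5.
That gives 9 × 8 × 7 × 6 × 5 = 15120.

15120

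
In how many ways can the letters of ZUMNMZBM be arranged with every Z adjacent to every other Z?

Treat the 2 copies of Z as a single block. The multiset to arrange is then {ZZ, B, M, M, M, N, U}, 7 items in all.
That gives (7)!/(3!) = 840 arrangements.

840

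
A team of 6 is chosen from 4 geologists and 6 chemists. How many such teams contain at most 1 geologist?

Split by how many geologists are chosen (0 through 1).
Sum: C(4,0)·C(6,6) + C(4,1)·C(6,5) = 1 + 24 = 25.

25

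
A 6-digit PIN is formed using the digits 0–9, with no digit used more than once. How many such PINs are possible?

151200

This is a permutation of 6 out of 10: P(10,6) = 10!/4!.
That product is 10 × 9 × 8 × 7 × 6 × 5 = 151200.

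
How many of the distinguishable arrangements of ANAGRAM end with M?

Fix M in the last position and arrange the remaining 6 letters.
Those 6 letters have A appearing 3 times, giving (6)!/(3!) = 120.

120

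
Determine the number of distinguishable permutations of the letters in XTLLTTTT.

168

Letter multiplicities in XTLLTTTT: L×2, T×5, X×1.
So there are 8! / (5!·2!) = 168 distinguishable arrangements.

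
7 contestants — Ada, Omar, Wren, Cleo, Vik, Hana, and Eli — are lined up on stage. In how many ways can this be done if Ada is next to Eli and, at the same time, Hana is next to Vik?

Treat {Ada,Eli} as one block (2 orders) and {Hana,Vik} as another (2 orders).
That leaves 5 units to arrange: 2 × 2 × 5! = 4 × 120 = 480.

480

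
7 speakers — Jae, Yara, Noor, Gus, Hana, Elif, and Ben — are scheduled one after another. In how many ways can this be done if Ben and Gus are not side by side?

3600

Of the 7! = 5040 arrangements, those with Ben and Gus adjacent number 2 × 6! = 1440 (treat the pair as a block with 2 internal orders).
Complementary counting: 5040 − 1440 = 3600.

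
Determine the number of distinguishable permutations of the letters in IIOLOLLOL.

1260

IIOLOLLOL has 9 letters with I appearing twice, L appearing 4 times, and O appearing 3 times.
So there are 9! / (4!·3!·2!) = 1260 distinguishable arrangements.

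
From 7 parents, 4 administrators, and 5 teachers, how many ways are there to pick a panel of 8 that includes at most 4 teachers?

Split by how many teachers are chosen (0 through 4).
Sum: C(5,0)·C(11,8) + C(5,1)·C(11,7) + C(5,2)·C(11,6) + C(5,3)·C(11,5) + C(5,4)·C(11,4) = 165 + 1650 + 4620 + 4620 + 1650 = 12705.

12705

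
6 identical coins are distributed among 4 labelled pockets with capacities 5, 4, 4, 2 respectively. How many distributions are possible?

By stars and bars, unrestricted non-negative solutions to x_1+…+x_4 = 6 number C(6+3,3) = 84.
Subtract solutions that violate a single cap (substitute x_i' = x_i − (cap_i+1)): x_1 ≥ 6 gives C(3,3) = 1; x_2 ≥ 5 gives C(4,3) = 4; x_3 ≥ 5 gives C(4,3) = 4; x_4 ≥ 3 gives C(6,3) = 20. Together 29.
No two caps can be exceeded simultaneously, so the pair terms are all 0.
By inclusion–exclusion the count is 84 − 29 + 0 = 55.

55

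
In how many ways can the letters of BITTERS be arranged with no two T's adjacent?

There are 7!/(2!) = 2520 arrangements of BITTERS in total.
If the two T's are adjacent, glue them into one block, leaving 6 items to arrange: (6)! = 720 ways.
Hence 2520 − 720 = 1800.

1800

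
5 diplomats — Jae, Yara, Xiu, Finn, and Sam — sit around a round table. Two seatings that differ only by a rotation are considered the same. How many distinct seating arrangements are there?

Around a circle, 5 distinct people have 5!/5 = (4)! = 24 rotationally distinct seatings.

24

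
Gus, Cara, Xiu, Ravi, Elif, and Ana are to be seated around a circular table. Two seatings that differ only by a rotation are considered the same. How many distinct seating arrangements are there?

Seat Gus anywhere (absorbing the rotational symmetry), then permute the other 5: (5)! = 120.

120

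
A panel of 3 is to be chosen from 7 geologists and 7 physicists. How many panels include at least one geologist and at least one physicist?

Total 3-person selections from all 14: C(14,3) = 364.
Selections missing a whole group: no geologists → C(7,3) = 35; no physicists → C(7,3) = 35.
Both groups omitted at once is impossible, so 364 − 70 = 294.

294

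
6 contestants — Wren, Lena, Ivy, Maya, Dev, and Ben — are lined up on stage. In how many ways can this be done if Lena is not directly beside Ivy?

480

There are 6! = 720 arrangements in all. If Lena and Ivy are adjacent, merging them into one block gives 2·(5)! = 240 arrangements.
So 720 − 240 = 480 arrangements keep them apart.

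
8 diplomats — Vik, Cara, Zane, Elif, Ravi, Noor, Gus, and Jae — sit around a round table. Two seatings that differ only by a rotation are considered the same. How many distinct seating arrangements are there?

Seat Vik anywhere (absorbing the rotational symmetry), then permute the other 7: (7)! = 5040.

5040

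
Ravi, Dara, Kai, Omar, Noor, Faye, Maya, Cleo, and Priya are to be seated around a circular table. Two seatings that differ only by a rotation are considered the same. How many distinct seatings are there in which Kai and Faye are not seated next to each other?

Without the restriction there are (8)! = 40320 seatings.
Those with Kai next to Faye: fuse the pair into one unit and seat 8 units around a circle — 2·(7)! = 10080.
Subtracting, 40320 − 10080 = 30240.

30240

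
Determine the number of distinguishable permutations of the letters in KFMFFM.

Letter multiplicities in KFMFFM: F×3, K×1, M×2.
The number of distinct arrangements is 6!/(3!·2!) = 720/12 = 60.

60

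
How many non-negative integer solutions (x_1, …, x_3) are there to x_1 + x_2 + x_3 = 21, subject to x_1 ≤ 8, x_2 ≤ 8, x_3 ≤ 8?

By stars and bars, unrestricted non-negative solutions to x_1+…+x_3 = 21 number C(21+2,2) = 253.
Subtract solutions that violate a single cap (substitute x_i' = x_i − (cap_i+1)): x_1 ≥ 9 gives C(14,2) = 91; x_2 ≥ 9 gives C(14,2) = 91; x_3 ≥ 9 gives C(14,2) = 91. Together 273.
Add back pairs where two caps are both exceeded: 10 + 10 + 10 = 30.
By inclusion–exclusion the count is 253 − 273 + 30 = 10.

10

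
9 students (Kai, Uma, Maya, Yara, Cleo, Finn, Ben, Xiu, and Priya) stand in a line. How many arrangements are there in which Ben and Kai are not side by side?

Of the 9! = 362880 arrangements, those with Ben and Kai adjacent number 2 × 8! = 80640 (treat the pair as a block with 2 internal orders).
So 362880 − 80640 = 282240 arrangements keep them apart.

282240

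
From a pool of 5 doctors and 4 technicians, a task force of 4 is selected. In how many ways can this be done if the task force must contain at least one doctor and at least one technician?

120

Unrestricted: C(9,4) = 126 ways to pick any 4 of the 9.
Selections missing a whole group: no doctors → C(4,4) = 1; no technicians → C(5,4) = 5.
Both groups omitted at once is impossible, so 126 − 6 = 120.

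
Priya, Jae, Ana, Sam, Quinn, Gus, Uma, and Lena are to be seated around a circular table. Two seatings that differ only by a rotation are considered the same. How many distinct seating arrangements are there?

5040

Fix one person's seat to break rotational symmetry; the remaining 7 people can be arranged in (7)! = 5040 ways.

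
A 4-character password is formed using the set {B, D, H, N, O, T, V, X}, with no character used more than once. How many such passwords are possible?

Choose and order 4 of the 8 symbols: the first character has 8 options, the next 7, then 6, 5.
That product is 8 × 7 × 6 × 5 = 1680.

1680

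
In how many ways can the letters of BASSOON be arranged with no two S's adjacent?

900

Total arrangements of BASSOON: 7!/(2!·2!) = 1260.
Arrangements with the S's together: treat SS as one letter, giving (6)!/(2!) = 360.
Subtracting, 1260 − 360 = 900 arrangements keep the S's apart.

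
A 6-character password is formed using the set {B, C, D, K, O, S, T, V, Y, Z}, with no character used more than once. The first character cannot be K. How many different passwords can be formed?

The first character has 10−1 = 9 choices (anything except K).
The remaining 5 characters are filled from the other 9 symbols without repetition: 9 × 8 × 7 × 6 × 5 = 15120.
Total: 9 × 15120 = 136080.

136080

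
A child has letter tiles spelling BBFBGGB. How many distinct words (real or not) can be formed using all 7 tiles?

105

Letter multiplicities in BBFBGGB: B×4, F×1, G×2.
So there are 7! / (4!·2!) = 105 distinguishable arrangements.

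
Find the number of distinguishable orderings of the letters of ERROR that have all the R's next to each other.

6

Treat the 3 copies of R as a single block. The multiset to arrange is then {RRR, E, O}, 3 items in all.
All 3 items are distinct, so there are (3)! = 6 arrangements.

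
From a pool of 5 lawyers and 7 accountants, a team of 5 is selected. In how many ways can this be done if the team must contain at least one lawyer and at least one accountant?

770

With no constraint there are C(12,5) = 792 possible selections.
Subtract selections that omit an entire group: no lawyers → C(7,5) = 21; no accountants → C(5,5) = 1.
Both groups omitted at once is impossible, so 792 − 22 = 770.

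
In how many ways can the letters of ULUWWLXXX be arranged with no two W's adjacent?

5880

There are 9!/(3!·2!·2!·2!) = 7560 arrangements of ULUWWLXXX in total.
Arrangements with the W's together: treat WW as one letter, giving (8)!/(3!·2!·2!) = 1680.
Hence 7560 − 1680 = 5880.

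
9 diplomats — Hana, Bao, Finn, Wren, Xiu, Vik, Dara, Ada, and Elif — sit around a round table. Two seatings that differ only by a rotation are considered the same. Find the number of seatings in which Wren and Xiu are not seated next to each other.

Without the restriction there are (8)! = 40320 seatings.
Those with Wren next to Xiu: fuse the pair into one unit and seat 8 units around a circle — 2·(7)! = 10080.
Subtracting, 40320 − 10080 = 30240.

30240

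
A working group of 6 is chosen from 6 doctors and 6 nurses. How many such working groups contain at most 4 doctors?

887

Split by how many doctors are chosen (0 through 4).
Sum: C(6,0)·C(6,6) + C(6,1)·C(6,5) + C(6,2)·C(6,4) + C(6,3)·C(6,3) + C(6,4)·C(6,2) = 1 + 36 + 225 + 400 + 225 = 887.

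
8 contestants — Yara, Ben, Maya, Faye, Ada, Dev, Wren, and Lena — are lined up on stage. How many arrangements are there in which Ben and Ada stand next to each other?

Treat {Ben, Ada} as a single unit. There are 7 units to order, and the pair itself can be ordered 2 ways.
So the count is 2·(7)! = 10080.

10080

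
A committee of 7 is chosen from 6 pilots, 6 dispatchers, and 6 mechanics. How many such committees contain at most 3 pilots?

28116

Split by how many pilots are chosen (0 through 3).
Sum: C(6,0)·C(12,7) + C(6,1)·C(12,6) + C(6,2)·C(12,5) + C(6,3)·C(12,4) = 792 + 5544 + 11880 + 9900 = 28116.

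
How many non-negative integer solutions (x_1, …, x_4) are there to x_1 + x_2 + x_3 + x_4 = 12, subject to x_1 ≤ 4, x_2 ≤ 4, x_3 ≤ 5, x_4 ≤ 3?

By stars and bars, unrestricted non-negative solutions to x_1+…+x_4 = 12 number C(12+3,3) = 455.
Subtract solutions that violate a single cap (substitute x_i' = x_i − (cap_i+1)): x_1 ≥ 5 gives C(10,3) = 120; x_2 ≥ 5 gives C(10,3) = 120; x_3 ≥ 6 gives C(9,3) = 84; x_4 ≥ 4 gives C(11,3) = 165. Together 489.
Add back pairs where two caps are both exceeded: 10 + 4 + 20 + 4 + 20 + 10 = 68.
By inclusion–exclusion the count is 455 − 489 + 68 = 34.

34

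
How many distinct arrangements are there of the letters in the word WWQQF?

WWQQF has 5 letters with Q appearing twice and W appearing twice.
The number of distinct arrangements is 5!/(2!·2!) = 120/4 = 30.

30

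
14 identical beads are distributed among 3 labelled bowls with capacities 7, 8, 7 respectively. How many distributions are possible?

By stars and bars, unrestricted non-negative solutions to x_1+…+x_3 = 14 number C(14+2,2) = 120.
Subtract solutions that violate a single cap (substitute x_i' = x_i − (cap_i+1)): x_1 ≥ 8 gives C(8,2) = 28; x_2 ≥ 9 gives C(7,2) = 21; x_3 ≥ 8 gives C(8,2) = 28. Together 77.
No two caps can be exceeded simultaneously, so the pair terms are all 0.
By inclusion–exclusion the count is 120 − 77 + 0 = 43.

43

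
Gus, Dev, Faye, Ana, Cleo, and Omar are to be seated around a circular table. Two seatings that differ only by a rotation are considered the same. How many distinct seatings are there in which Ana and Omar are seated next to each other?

48

Glue Ana and Omar into a block (2 internal orders). Seating 5 units around a circle gives (4)! arrangements.
So 2 × (4)! = 2 × 24 = 48.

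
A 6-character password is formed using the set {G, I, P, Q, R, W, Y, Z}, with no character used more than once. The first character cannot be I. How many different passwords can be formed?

The first character has 8−1 = 7 choices (anything except I).
The remaining 5 characters are filled from the other 7 symbols without repetition: 7 × 6 × 5 × 4 × 3 = 2520.
Total: 7 × 2520 = 17640.

17640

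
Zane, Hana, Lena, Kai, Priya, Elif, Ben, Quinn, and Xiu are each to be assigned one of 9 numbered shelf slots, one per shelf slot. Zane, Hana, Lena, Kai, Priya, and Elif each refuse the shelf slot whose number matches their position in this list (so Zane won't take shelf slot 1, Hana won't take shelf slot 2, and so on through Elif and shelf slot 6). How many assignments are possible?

Let Aᵢ (for 1 ≤ i ≤ 6) be the placements that put person i in their forbidden shelf slot. Any j of these fix j positions, leaving (9−j)! ways to fill the rest, and there are C(6,j) ways to pick which j.
By inclusion–exclusion, the number of valid placements is Σ_{j=0}^{6} (−1)^j C(6,j)·(9−j)!.
Computing: 362880 − 241920 + 75600 − 14400 + 1800 − 144 + 6 = 183822.

183822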